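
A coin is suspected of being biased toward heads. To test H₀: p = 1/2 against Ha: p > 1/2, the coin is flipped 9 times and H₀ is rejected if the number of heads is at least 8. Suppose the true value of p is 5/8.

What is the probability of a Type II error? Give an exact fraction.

Under the alternative p = 5/8, Y ~ Binomial(9, 5/8); β is the probability the test does not reject, P(Y < 8).
Equivalently, β = 1 − P(Y ≥ 8) = 3803679/4194304.

3803679/4194304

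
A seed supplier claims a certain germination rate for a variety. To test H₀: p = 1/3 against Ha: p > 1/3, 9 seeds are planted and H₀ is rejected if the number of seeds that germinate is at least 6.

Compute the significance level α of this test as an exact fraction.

835/19683

α = P(reject H₀ | H₀ true) = P(K ≥ 6 | p = 1/3), with K ~ Binomial(9, 1/3).
Summing C(9,j)(1/3)^j(2/3)^{9−j} for j = 6,…,9 gives 835/19683.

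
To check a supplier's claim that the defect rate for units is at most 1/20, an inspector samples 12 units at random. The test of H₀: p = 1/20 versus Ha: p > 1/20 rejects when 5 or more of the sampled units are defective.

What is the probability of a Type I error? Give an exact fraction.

75344392367/409600000000000

Under H₀, S ~ Binomial(12, 1/20); the Type I error rate is P(S ≥ 5).
α = 1 − P(S ≤ 4) = 1 − 409524655607633/409600000000000 = 75344392367/409600000000000.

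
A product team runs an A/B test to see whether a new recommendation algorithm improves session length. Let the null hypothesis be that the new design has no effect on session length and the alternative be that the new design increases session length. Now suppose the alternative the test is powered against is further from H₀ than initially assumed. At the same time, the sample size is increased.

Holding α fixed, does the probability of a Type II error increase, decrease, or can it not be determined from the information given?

The further the true parameter sits from the null value, the more of the Ha sampling distribution falls in the rejection region. Increasing n separates the H₀ and Ha sampling distributions, so under Ha fewer outcomes land in the acceptance region. Both changes push β in the same direction.

It decreases.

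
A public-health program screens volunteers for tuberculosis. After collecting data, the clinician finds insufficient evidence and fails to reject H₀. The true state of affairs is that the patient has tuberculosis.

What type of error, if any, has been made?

Type II error

The conventional null hypothesis here is that the patient does not have tuberculosis.
H₀ was not rejected, but H₀ is actually false.
Failing to reject a false null hypothesis is a Type II error (false negative).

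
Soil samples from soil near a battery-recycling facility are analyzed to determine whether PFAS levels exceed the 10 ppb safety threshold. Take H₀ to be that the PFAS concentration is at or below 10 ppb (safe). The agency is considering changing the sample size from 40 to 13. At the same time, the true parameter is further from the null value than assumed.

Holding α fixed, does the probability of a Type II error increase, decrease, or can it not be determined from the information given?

Cannot be determined from the information given.

The first change alone would make β increase; the second alone would make β decrease. Which effect dominates depends on the magnitudes, which are not given.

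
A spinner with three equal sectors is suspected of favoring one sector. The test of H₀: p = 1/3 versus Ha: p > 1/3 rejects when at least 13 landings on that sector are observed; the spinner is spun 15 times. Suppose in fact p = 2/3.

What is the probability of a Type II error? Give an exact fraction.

Under the alternative p = 2/3, K ~ Binomial(15, 2/3); β is the probability the test does not reject, P(K < 13).
Summing C(15,j)·(2/3)^j·(1/3)^{15-j} for j = 0..12 gives 13210219/14348907.

13210219/14348907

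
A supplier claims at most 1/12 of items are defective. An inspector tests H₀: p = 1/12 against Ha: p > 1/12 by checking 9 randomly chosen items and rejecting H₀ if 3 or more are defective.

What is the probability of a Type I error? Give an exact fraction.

668221/20155392

α = P(reject H₀ | H₀ true) = P(K ≥ 3 | p = 1/12), K ~ Binomial(9, 1/12).
α = 1 − P(K ≤ 2) = 1 − 19487171/20155392 = 668221/20155392.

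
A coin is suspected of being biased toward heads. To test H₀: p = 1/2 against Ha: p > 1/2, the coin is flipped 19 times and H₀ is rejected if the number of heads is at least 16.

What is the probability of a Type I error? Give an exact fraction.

The Type I error probability is α = P(K ≥ 16) computed under H₀, where K ~ Binomial(19, 1/2).
P(K ≥ 16) = [C(19,16) + C(19,17) + C(19,18) + C(19,19)] / 2^19 = (969 + 171 + 19 + 1) / 524288 = 1160/524288 = 145/65536.

145/65536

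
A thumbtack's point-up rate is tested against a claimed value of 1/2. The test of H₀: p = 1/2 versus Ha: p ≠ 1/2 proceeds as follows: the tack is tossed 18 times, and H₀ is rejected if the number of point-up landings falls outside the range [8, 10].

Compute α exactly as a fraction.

α = P(S ≤ 7 or S ≥ 11 | p = 1/2), S ~ Binomial(18, 1/2).
By symmetry, α = 2·P(S ≤ 7) = 2·(1 + 18 + 153 + 816 + 3060 + 8568 + 18564 + 31824)/262144 = 126008/262144 = 15751/32768.

15751/32768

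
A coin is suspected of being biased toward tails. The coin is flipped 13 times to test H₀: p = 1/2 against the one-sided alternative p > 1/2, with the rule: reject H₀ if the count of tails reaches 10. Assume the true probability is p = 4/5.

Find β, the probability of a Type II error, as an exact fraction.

61688401/244140625

Under the alternative p = 4/5, X ~ Binomial(13, 4/5); β is the probability the test does not reject, P(X < 10).
Adding the binomial probabilities P(X=0)+…+P(X=9) at p = 4/5 gives 61688401/244140625.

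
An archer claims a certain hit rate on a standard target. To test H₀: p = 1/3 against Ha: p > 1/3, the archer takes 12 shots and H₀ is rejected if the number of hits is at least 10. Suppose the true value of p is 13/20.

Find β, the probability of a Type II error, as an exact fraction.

695265215827749/819200000000000

β = P(fail to reject H₀ | Ha true) = P(S ≤ 9 | p = 13/20), S ~ Binomial(12, 13/20).
Adding the binomial probabilities P(S=0)+…+P(S=9) at p = 13/20 gives 695265215827749/819200000000000.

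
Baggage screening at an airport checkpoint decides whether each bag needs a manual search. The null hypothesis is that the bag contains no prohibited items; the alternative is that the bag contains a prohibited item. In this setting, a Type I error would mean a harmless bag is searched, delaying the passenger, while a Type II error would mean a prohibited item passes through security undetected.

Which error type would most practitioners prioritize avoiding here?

Type II error

The Type II consequence (a prohibited item passes through security undetected) is more severe than the Type I consequence (a harmless bag is searched, delaying the passenger).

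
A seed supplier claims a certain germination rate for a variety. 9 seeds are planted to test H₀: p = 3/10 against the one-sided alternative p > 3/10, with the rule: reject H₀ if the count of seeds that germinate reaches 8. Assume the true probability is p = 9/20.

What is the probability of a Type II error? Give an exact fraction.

126837738533/128000000000

Under the alternative p = 9/20, S ~ Binomial(9, 9/20); β is the probability the test does not reject, P(S < 8).
Summing C(9,j)·(9/20)^j·(11/20)^{9-j} for j = 0..7 gives 126837738533/128000000000.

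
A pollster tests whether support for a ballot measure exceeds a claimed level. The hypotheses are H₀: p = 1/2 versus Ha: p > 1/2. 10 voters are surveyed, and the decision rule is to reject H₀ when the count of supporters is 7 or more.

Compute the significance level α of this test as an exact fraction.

α = P(reject H₀ | H₀ true) = P(K ≥ 7 | p = 1/2), with K ~ Binomial(10, 1/2).
P(K ≥ 7) = [C(10,7) + C(10,8) + C(10,9) + C(10,10)] / 2^10 = (120 + 45 + 10 + 1) / 1024 = 176/1024 = 11/64.

11/64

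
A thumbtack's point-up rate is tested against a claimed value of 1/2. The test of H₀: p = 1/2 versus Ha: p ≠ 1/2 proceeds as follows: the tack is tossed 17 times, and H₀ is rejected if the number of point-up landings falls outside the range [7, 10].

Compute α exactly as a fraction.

α = P(Y ≤ 6 or Y ≥ 11 | p = 1/2), Y ~ Binomial(17, 1/2).
The two tails are symmetric, so α = 2·(1 + 17 + 136 + 680 + 2380 + 6188 + 12376)/2^17 = 43556/131072 = 10889/32768.

10889/32768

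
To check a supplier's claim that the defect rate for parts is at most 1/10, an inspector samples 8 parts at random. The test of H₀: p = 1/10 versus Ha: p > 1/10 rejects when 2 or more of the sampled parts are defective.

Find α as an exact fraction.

18689527/100000000

α = P(reject H₀ | H₀ true) = P(S ≥ 2 | p = 1/10), S ~ Binomial(8, 1/10).
α = 1 − P(S ≤ 1) = 1 − 81310473/100000000 = 18689527/100000000.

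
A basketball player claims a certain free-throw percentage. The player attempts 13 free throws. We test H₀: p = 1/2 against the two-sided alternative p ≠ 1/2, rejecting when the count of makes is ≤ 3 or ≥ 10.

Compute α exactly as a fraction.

189/2048

The significance level is the null-hypothesis probability of the rejection region {≤3} ∪ {≥10}.
Each tail has probability (1 + 13 + 78 + 286)/8192; doubling gives α = 756/8192 = 189/2048.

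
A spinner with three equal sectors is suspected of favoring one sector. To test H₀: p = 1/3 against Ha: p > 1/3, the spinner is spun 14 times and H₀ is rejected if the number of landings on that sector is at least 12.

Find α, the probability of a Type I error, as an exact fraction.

131/1594323

α = P(reject H₀ | H₀ true) = P(S ≥ 12 | p = 1/3), with S ~ Binomial(14, 1/3).
Summing C(14,j)(1/3)^j(2/3)^{14−j} for j = 12,…,14 gives 131/1594323.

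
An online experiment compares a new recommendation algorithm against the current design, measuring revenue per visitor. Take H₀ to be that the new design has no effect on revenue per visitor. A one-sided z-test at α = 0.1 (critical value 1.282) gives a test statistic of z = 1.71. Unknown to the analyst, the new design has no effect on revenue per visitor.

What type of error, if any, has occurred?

Since z = 1.71 > z* = 1.282, H₀ is rejected.
H₀ is true (actually the new design has no effect on revenue per visitor).
Rejecting a true H₀ is a Type I error.

Type I error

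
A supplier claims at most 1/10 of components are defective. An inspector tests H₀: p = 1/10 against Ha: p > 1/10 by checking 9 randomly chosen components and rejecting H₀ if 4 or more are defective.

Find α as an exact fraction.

The significance level is the probability, assuming p = 1/10, of seeing 4 or more defectives in 9 draws.
Computing the lower-tail complement: 1 − 495834453/500000000 = 4165547/500000000.

4165547/500000000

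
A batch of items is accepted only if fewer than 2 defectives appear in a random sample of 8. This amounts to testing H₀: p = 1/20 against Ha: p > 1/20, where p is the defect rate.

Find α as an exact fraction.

1465463047/25600000000

α = P(reject H₀ | H₀ true) = P(S ≥ 2 | p = 1/20), S ~ Binomial(8, 1/20).
Via the complement, α = 1 − Σ_{j=0}^{1} C(8,j)(1/20)^j(19/20)^{8-j} = 1465463047/25600000000.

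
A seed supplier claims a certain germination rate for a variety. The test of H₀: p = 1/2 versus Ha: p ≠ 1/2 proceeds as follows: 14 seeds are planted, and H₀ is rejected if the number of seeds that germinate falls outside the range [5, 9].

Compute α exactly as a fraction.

1471/8192

The significance level is the null-hypothesis probability of the rejection region {≤4} ∪ {≥10}.
By symmetry, α = 2·P(Y ≤ 4) = 2·(1 + 14 + 91 + 364 + 1001)/16384 = 2942/16384 = 1471/8192.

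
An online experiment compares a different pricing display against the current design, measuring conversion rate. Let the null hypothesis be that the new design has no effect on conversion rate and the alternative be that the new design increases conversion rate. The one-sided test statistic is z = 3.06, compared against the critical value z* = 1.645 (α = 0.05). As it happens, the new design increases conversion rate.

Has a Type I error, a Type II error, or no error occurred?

Since z = 3.06 > z* = 1.645, H₀ is rejected.
H₀ is false (actually the new design increases conversion rate).
The decision matches the true state — no error.

No error — this is a correct decision.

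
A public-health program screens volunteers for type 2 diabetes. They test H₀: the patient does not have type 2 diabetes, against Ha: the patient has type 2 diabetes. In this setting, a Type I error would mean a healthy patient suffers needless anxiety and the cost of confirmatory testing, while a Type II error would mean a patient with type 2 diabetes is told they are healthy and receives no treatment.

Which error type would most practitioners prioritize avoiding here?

Type II error

The Type II consequence (a patient with type 2 diabetes is told they are healthy and receives no treatment) is more severe than the Type I consequence (a healthy patient suffers needless anxiety and the cost of confirmatory testing).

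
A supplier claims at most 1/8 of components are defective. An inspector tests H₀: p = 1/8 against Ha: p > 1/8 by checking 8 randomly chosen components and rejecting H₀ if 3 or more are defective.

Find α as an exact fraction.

Under H₀, Y ~ Binomial(8, 1/8); the Type I error rate is P(Y ≥ 3).
Via the complement, α = 1 − Σ_{j=0}^{2} C(8,j)(1/8)^j(7/8)^{8-j} = 1129899/16777216.

1129899/16777216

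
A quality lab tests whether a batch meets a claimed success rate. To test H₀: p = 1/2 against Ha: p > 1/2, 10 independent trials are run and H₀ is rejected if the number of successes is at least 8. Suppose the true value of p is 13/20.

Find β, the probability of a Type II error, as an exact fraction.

A Type II error is failing to reject when Ha holds: with p = 13/20, β = P(S ≤ 7).
Adding the binomial probabilities P(S=0)+…+P(S=7) at p = 13/20 gives 1890285078059/2560000000000.

1890285078059/2560000000000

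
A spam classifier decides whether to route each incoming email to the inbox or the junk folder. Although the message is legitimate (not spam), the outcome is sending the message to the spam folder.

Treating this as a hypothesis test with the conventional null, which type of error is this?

Type I error

The null hypothesis here is that the message is legitimate (not spam).
'Sending the message to the spam folder' corresponds to rejecting H₀.
H₀ was rejected but H₀ is true — a Type I error (false positive).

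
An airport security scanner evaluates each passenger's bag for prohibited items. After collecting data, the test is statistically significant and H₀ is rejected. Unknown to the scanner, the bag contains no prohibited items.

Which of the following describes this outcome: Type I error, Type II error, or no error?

Type I error

The conventional null hypothesis here is that the bag contains no prohibited items.
H₀ was rejected, but H₀ is actually true.
Rejecting a true null hypothesis is a Type I error (false positive).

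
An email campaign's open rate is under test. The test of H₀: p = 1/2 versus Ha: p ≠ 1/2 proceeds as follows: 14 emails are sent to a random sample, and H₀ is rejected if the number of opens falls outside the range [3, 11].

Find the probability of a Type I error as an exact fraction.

53/4096

Under H₀, S ~ Binomial(14, 1/2); α is the probability of landing in either tail, P(S ≤ 2) + P(S ≥ 12).
The two tails are symmetric, so α = 2·(1 + 14 + 91)/2^14 = 212/16384 = 53/4096.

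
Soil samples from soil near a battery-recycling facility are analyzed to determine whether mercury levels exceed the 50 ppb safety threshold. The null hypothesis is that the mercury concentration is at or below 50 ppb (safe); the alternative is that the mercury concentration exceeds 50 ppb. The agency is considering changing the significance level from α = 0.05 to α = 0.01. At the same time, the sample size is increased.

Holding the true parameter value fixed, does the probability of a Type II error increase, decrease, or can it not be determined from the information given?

Cannot be determined from the information given.

The first change alone would make β increase; the second alone would make β decrease. Which effect dominates depends on the magnitudes, which are not given.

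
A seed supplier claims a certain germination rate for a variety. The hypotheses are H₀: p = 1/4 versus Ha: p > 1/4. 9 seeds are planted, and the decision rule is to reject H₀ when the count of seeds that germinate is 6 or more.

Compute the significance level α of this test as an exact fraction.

655/65536

α = P(reject H₀ | H₀ true) = P(K ≥ 6 | p = 1/4), with K ~ Binomial(9, 1/4).
Adding the binomial terms for j = 6 through 9 with p = 1/4 yields 655/65536.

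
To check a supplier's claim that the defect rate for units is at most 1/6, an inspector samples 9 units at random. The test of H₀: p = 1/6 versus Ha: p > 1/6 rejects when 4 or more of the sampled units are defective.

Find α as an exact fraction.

The significance level is the probability, assuming p = 1/6, of seeing 4 or more defectives in 9 draws.
α = 1 − P(K ≤ 3) = 1 − 4796875/5038848 = 241973/5038848.

241973/5038848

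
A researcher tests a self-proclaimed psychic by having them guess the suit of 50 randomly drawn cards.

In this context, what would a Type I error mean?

With the conventional null hypothesis that the subject is guessing at random (p = 1/4):
A Type I error is rejecting H₀ when H₀ is true.
Here that means concluding the subject has some ability beyond chance when actually the subject is guessing at random (p = 1/4).

A Type I error would mean concluding that the subject performs better than chance when in fact the subject is guessing at random (p = 1/4).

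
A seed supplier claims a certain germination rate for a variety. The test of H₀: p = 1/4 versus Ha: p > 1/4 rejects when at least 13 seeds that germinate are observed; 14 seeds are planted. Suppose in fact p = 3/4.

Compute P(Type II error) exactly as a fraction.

241331965/268435456

β = P(fail to reject H₀ | Ha true) = P(Y ≤ 12 | p = 3/4), Y ~ Binomial(14, 3/4).
Summing C(14,j)·(3/4)^j·(1/4)^{14-j} for j = 0..12 gives 241331965/268435456.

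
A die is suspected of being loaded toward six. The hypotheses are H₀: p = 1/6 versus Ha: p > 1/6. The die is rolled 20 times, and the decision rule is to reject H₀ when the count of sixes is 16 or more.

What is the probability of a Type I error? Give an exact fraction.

264623/304679870005248

α = P(reject H₀ | H₀ true) = P(K ≥ 16 | p = 1/6), with K ~ Binomial(20, 1/6).
Summing C(20,j)(1/6)^j(5/6)^{20−j} for j = 16,…,20 gives 264623/304679870005248.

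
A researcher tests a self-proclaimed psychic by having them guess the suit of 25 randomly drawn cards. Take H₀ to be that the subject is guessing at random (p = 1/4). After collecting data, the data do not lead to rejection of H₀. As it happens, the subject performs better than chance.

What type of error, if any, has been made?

Type II error

H₀ was not rejected, but H₀ is actually false.
Failing to reject a false null hypothesis is a Type II error (false negative).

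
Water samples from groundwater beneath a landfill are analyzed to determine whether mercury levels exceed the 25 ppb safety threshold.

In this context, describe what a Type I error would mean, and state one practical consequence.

With the conventional null hypothesis that the mercury concentration is at or below 25 ppb (safe):
A Type I error is rejecting H₀ when H₀ is true.
Here that means declaring the site contaminated and ordering remediation when actually the mercury concentration is at or below 25 ppb (safe).

A Type I error would mean concluding that the mercury concentration exceeds 25 ppb when in fact the mercury concentration is at or below 25 ppb (safe). Consequence: a clean site is subjected to costly and unnecessary remediation.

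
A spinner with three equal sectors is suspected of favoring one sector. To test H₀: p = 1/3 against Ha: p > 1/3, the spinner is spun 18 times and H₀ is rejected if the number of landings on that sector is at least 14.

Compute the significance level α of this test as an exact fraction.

56137/387420489

Under H₀, Y ~ Binomial(18, 1/3), and α = P(Y ≥ 14).
P(Y ≥ 14) = Σ_{j=14}^{18} C(18,j)·(1/3)^j·(2/3)^{18-j} = 56137/387420489.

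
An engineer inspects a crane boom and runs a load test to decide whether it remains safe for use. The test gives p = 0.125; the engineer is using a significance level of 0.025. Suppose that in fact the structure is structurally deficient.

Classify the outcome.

Type II error

The conventional null hypothesis is that the structure meets the required load capacity (safe).
Since p = 0.125 ≥ α = 0.025, H₀ is not rejected.
H₀ is false (actually the structure is structurally deficient).
Failing to reject a false H₀ is a Type II error.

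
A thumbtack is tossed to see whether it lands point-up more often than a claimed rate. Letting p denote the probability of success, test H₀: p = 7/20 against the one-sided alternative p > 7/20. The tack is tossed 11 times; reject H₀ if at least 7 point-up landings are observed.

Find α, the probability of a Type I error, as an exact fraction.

The Type I error probability is α = P(Y ≥ 7) computed under H₀, where Y ~ Binomial(11, 7/20).
Summing C(11,j)(7/20)^j(13/20)^{11−j} for j = 7,…,11 gives 1026922708651/20480000000000.

1026922708651/20480000000000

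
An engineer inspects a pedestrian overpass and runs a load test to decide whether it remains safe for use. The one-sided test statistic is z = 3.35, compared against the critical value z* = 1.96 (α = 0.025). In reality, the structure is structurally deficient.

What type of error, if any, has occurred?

Neither — the decision is correct.

The conventional null hypothesis is that the structure meets the required load capacity (safe).
Since z = 3.35 > z* = 1.96, H₀ is rejected.
H₀ is false (actually the structure is structurally deficient).
The decision matches the true state — no error.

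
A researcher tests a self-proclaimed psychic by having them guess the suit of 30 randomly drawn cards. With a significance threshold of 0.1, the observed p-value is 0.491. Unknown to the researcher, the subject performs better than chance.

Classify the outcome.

The conventional null hypothesis is that the subject is guessing at random (p = 1/4).
Since p = 0.491 ≥ α = 0.1, H₀ is not rejected.
H₀ is false (actually the subject performs better than chance).
Failing to reject a false H₀ is a Type II error.

Type II error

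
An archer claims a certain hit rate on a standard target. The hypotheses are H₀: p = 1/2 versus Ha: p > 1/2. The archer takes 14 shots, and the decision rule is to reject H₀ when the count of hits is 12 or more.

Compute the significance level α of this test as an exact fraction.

The Type I error probability is α = P(X ≥ 12) computed under H₀, where X ~ Binomial(14, 1/2).
Summing the upper tail: (91 + 14 + 1) / 2^14 = 106/16384 = 53/8192.

53/8192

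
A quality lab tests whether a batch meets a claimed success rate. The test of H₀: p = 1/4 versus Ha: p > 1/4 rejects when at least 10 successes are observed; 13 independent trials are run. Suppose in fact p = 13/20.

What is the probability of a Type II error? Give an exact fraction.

739046497348117/1024000000000000

A Type II error is failing to reject when Ha holds: with p = 13/20, β = P(S ≤ 9).
Summing C(13,j)·(13/20)^j·(7/20)^{13-j} for j = 0..9 gives 739046497348117/1024000000000000.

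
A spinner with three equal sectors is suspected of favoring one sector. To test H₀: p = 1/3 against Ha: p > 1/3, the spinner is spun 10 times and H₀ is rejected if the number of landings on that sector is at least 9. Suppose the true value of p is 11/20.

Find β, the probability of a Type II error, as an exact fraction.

A Type II error is failing to reject when Ha holds: with p = 11/20, β = P(S ≤ 8).
Adding the binomial probabilities P(S=0)+…+P(S=8) at p = 11/20 gives 10001847283209/10240000000000.

10001847283209/10240000000000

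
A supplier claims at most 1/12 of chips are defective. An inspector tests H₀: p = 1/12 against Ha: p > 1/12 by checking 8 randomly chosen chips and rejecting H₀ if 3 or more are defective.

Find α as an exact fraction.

3373913/143327232

Under H₀, X ~ Binomial(8, 1/12); the Type I error rate is P(X ≥ 3).
α = 1 − P(X ≤ 2) = 1 − 139953319/143327232 = 3373913/143327232.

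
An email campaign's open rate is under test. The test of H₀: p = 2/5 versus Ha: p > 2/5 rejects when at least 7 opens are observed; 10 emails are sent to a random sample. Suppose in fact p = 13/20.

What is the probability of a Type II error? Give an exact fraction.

Under the alternative p = 13/20, K ~ Binomial(10, 13/20); β is the probability the test does not reject, P(K < 7).
Equivalently, β = 1 − P(K ≥ 7) = 1244602838129/2560000000000.

1244602838129/2560000000000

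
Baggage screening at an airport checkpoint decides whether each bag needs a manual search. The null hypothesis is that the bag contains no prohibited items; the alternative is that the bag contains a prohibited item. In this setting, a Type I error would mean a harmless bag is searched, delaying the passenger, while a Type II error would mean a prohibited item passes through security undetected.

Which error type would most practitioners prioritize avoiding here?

The Type II consequence (a prohibited item passes through security undetected) is more severe than the Type I consequence (a harmless bag is searched, delaying the passenger).

Type II error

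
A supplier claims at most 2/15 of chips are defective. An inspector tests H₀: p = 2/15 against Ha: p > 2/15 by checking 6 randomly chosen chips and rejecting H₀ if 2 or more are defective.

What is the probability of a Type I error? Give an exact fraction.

Under H₀, S ~ Binomial(6, 2/15); the Type I error rate is P(S ≥ 2).
α = 1 − P(S ≤ 1) = 1 − 371293/455625 = 84332/455625.

84332/455625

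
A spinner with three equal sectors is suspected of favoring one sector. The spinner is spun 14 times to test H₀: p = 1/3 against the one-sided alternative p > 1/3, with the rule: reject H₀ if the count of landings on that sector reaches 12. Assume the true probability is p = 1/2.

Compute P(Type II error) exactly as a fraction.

β = P(fail to reject H₀ | Ha true) = P(Y ≤ 11 | p = 1/2), Y ~ Binomial(14, 1/2).
Adding the binomial probabilities P(Y=0)+…+P(Y=11) at p = 1/2 gives 8139/8192.

8139/8192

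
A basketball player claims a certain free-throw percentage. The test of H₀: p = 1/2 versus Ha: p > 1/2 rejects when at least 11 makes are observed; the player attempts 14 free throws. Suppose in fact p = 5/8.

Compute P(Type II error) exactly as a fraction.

β = P(fail to reject H₀ | Ha true) = P(X ≤ 10 | p = 5/8), X ~ Binomial(14, 5/8).
Equivalently, β = 1 − P(X ≥ 11) = 1830419739927/2199023255552.

1830419739927/2199023255552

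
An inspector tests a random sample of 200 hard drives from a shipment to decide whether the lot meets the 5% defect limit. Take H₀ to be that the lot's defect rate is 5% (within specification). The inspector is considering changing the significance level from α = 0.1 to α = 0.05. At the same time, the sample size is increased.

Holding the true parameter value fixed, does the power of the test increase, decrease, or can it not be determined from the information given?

Cannot be determined from the information given.

The first change alone would make β increase; the second alone would make β decrease. Which effect dominates depends on the magnitudes, which are not given.
Since power = 1 − β, the effect on power is likewise indeterminate.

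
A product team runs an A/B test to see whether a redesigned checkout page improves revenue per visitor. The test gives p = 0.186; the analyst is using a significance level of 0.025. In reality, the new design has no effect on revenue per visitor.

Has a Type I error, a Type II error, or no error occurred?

Neither — the decision is correct.

The conventional null hypothesis is that the new design has no effect on revenue per visitor.
Since p = 0.186 ≥ α = 0.025, H₀ is not rejected.
H₀ is true (actually the new design has no effect on revenue per visitor).
The decision matches the true state — no error.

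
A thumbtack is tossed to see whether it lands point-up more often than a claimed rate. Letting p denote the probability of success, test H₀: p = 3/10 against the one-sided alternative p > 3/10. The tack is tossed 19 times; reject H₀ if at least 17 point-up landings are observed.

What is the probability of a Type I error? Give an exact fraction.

Under H₀, Y ~ Binomial(19, 3/10), and α = P(Y ≥ 17).
Summing C(19,j)(3/10)^j(7/10)^{19−j} for j = 17,…,19 gives 1134754612281/10000000000000000000.

1134754612281/10000000000000000000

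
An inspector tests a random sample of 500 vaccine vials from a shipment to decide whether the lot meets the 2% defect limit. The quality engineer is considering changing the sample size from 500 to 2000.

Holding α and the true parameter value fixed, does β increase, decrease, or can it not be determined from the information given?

It decreases.

More data shrinks sampling variability; the test statistic under Ha concentrates further from the null value, making rejection more likely.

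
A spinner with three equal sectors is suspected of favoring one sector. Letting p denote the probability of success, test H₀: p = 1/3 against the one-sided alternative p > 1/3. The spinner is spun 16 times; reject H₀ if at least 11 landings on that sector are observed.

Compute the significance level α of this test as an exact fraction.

α = P(reject H₀ | H₀ true) = P(S ≥ 11 | p = 1/3), with S ~ Binomial(16, 1/3).
Summing C(16,j)(1/3)^j(2/3)^{16−j} for j = 11,…,16 gives 19321/4782969.

19321/4782969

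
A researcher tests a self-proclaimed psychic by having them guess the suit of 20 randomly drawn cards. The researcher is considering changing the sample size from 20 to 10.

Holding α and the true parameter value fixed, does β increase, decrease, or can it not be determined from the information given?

It increases.

Reducing n widens both sampling distributions, so the test has less ability to distinguish Ha from H₀.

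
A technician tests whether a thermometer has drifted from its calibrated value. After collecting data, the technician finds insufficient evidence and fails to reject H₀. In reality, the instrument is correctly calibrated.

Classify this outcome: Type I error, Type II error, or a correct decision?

No error — this is a correct decision.

The conventional null hypothesis here is that the instrument is correctly calibrated.
The test retained a true H₀ — the decision matches the true state.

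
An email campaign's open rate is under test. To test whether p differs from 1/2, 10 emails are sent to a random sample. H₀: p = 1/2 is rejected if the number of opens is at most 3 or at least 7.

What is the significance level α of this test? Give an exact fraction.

11/32

The significance level is the null-hypothesis probability of the rejection region {≤3} ∪ {≥7}.
The two tails are symmetric, so α = 2·(1 + 10 + 45 + 120)/2^10 = 352/1024 = 11/32.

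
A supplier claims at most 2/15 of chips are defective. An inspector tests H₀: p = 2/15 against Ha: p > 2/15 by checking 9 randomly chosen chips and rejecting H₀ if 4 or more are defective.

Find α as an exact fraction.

The significance level is the probability, assuming p = 2/15, of seeing 4 or more defectives in 9 draws.
Via the complement, α = 1 − Σ_{j=0}^{3} C(9,j)(2/15)^j(13/15)^{9-j} = 876304928/38443359375.

876304928/38443359375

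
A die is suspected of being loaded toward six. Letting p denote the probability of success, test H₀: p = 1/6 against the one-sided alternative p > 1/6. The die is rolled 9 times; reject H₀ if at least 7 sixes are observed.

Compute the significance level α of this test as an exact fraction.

α = P(reject H₀ | H₀ true) = P(K ≥ 7 | p = 1/6), with K ~ Binomial(9, 1/6).
Summing C(9,j)(1/6)^j(5/6)^{9−j} for j = 7,…,9 gives 473/5038848.

473/5038848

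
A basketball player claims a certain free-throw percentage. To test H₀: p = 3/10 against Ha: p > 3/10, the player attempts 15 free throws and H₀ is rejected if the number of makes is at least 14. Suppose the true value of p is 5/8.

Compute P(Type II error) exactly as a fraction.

17439598153791/17592186044416

A Type II error is failing to reject when Ha holds: with p = 5/8, β = P(S ≤ 13).
Adding the binomial probabilities P(S=0)+…+P(S=13) at p = 5/8 gives 17439598153791/17592186044416.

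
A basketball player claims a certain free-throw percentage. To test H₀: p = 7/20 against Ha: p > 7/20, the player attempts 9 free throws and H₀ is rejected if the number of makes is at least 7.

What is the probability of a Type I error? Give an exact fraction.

Under H₀, X ~ Binomial(9, 7/20), and α = P(X ≥ 7).
P(X ≥ 7) = Σ_{j=7}^{9} C(9,j)·(7/20)^j·(13/20)^{9-j} = 715658867/64000000000.

715658867/64000000000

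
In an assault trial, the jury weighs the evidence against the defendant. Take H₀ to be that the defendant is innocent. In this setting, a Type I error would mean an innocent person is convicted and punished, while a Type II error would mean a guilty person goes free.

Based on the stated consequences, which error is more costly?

The Type I consequence (an innocent person is convicted and punished) is more severe than the Type II consequence (a guilty person goes free).

Type I error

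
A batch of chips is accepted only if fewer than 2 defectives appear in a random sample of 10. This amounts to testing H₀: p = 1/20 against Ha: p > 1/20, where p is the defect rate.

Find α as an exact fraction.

Under H₀, X ~ Binomial(10, 1/20); the Type I error rate is P(X ≥ 2).
Computing the lower-tail complement: 1 − 9357943235591/10240000000000 = 882056764409/10240000000000.

882056764409/10240000000000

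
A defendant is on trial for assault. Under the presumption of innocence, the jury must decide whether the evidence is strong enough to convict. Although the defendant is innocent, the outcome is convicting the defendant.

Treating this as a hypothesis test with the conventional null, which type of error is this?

Type I error

The null hypothesis here is that the defendant is innocent.
'Convicting the defendant' corresponds to rejecting H₀.
H₀ was rejected but H₀ is true — a Type I error (false positive).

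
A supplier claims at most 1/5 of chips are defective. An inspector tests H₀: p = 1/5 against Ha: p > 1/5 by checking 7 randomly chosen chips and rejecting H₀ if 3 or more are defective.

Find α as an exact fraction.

Under H₀, Y ~ Binomial(7, 1/5); the Type I error rate is P(Y ≥ 3).
Computing the lower-tail complement: 1 − 13312/15625 = 2313/15625.

2313/15625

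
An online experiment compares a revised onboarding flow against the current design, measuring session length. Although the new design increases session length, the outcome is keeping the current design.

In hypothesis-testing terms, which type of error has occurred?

Type II error

The null hypothesis here is that the new design has no effect on session length.
'Keeping the current design' corresponds to failing to reject H₀.
H₀ was not rejected but H₀ is false — a Type II error (false negative).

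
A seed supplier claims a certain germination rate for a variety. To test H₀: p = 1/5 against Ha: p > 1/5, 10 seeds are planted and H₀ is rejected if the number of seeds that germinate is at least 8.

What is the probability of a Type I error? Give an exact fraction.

The Type I error probability is α = P(S ≥ 8) computed under H₀, where S ~ Binomial(10, 1/5).
P(S ≥ 8) = Σ_{j=8}^{10} C(10,j)·(1/5)^j·(4/5)^{10-j} = 761/9765625.

761/9765625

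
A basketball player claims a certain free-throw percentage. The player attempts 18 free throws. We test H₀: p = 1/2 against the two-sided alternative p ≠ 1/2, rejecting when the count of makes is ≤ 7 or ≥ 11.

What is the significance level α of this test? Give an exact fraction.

Under H₀, S ~ Binomial(18, 1/2); α is the probability of landing in either tail, P(S ≤ 7) + P(S ≥ 11).
By symmetry, α = 2·P(S ≤ 7) = 2·(1 + 18 + 153 + 816 + 3060 + 8568 + 18564 + 31824)/262144 = 126008/262144 = 15751/32768.

15751/32768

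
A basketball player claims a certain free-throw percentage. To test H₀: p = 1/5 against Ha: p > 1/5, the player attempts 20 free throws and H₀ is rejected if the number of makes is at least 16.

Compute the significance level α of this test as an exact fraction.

1316401/95367431640625

Under H₀, K ~ Binomial(20, 1/5), and α = P(K ≥ 16).
Summing C(20,j)(1/5)^j(4/5)^{20−j} for j = 16,…,20 gives 1316401/95367431640625.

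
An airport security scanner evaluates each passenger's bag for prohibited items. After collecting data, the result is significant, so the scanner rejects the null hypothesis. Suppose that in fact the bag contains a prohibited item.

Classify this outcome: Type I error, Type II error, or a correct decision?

The conventional null hypothesis here is that the bag contains no prohibited items.
The test rejected a false H₀ — the decision matches the true state.

No error — this is a correct decision.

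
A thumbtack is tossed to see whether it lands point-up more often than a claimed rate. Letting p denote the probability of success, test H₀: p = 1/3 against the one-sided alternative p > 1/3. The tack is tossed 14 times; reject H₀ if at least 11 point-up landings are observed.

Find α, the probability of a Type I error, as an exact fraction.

3305/4782969

Under H₀, X ~ Binomial(14, 1/3), and α = P(X ≥ 11).
Summing C(14,j)(1/3)^j(2/3)^{14−j} for j = 11,…,14 gives 3305/4782969.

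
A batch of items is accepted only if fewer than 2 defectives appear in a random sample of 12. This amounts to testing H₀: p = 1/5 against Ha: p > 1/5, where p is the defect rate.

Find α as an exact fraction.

α = P(reject H₀ | H₀ true) = P(S ≥ 2 | p = 1/5), S ~ Binomial(12, 1/5).
α = 1 − P(S ≤ 1) = 1 − 67108864/244140625 = 177031761/244140625.

177031761/244140625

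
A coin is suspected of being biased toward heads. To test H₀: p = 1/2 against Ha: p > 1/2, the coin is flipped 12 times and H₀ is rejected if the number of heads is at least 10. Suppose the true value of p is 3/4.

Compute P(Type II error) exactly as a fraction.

10222777/16777216

β = P(fail to reject H₀ | Ha true) = P(Y ≤ 9 | p = 3/4), Y ~ Binomial(12, 3/4).
Equivalently, β = 1 − P(Y ≥ 10) = 10222777/16777216.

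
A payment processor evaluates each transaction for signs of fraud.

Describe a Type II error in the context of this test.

A Type II error would mean concluding that the transaction is legitimate (or at least failing to establish that the transaction is fraudulent) when in fact the transaction is fraudulent.

With the conventional null hypothesis that the transaction is legitimate:
A Type II error is failing to reject H₀ when H₀ is false.
Here that means approving the transaction when actually the transaction is fraudulent.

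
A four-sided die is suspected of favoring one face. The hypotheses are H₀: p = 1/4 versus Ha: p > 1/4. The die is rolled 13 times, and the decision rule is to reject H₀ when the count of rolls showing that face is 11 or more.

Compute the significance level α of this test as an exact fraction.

α = P(reject H₀ | H₀ true) = P(X ≥ 11 | p = 1/4), with X ~ Binomial(13, 1/4).
P(X ≥ 11) = Σ_{j=11}^{13} C(13,j)·(1/4)^j·(3/4)^{13-j} = 371/33554432.

371/33554432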